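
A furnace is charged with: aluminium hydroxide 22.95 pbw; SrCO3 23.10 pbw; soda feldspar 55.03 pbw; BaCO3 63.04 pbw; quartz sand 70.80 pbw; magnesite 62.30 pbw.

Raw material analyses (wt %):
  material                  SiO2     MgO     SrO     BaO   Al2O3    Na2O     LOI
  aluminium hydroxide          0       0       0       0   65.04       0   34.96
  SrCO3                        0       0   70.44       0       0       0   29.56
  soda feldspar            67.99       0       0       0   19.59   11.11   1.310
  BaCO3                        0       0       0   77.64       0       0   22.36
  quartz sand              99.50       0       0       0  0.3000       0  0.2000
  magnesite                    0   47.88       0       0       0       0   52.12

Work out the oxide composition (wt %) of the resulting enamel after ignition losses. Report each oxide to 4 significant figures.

All arithmetic carries exact precision in all steps — values along the way are printed rounded to 4 significant digits alongside each step; each reported value is rounded only once. Derived quantities, which include the six compositions, the totals, glass mass, LOI, yield, are recomputed at full float precision, as set out in problem or answer, from the weighed amounts per 234.9 pbw of glass.
Delivered oxide masses:
  SiO2: 55.03·0.6799 + 70.80·0.9950 = 107.9 pbw
  MgO: 62.30·0.4788 = 29.83 pbw
  SrO: 23.10·0.7044 = 16.27 pbw
  BaO: 63.04·0.7764 = 48.94 pbw
  Al2O3: 22.95·0.6504 + 55.03·0.1959 + 70.80·0.003000 = 25.92 pbw
  Na2O: 55.03·0.1111 = 6.114 pbw
LOI: 22.95·0.3496 + 23.10·0.2956 + 55.03·0.01310 + 63.04·0.2236 + 70.80·0.002000 + 62.30·0.5212 = 62.28 pbw
The glass mass, total less LOI, = 297.2 − 62.28 = 234.9 pbw (the oxide masses sum to this)
percent share: oxide ÷ glass, ×100

Glass mass = 234.9 pbw (batch 297.2 − LOI 62.28).
Composition: SiO2 45.91%, MgO 12.70%, SrO 6.926%, BaO 20.83%, Al2O3 11.03%, Na2O 2.602%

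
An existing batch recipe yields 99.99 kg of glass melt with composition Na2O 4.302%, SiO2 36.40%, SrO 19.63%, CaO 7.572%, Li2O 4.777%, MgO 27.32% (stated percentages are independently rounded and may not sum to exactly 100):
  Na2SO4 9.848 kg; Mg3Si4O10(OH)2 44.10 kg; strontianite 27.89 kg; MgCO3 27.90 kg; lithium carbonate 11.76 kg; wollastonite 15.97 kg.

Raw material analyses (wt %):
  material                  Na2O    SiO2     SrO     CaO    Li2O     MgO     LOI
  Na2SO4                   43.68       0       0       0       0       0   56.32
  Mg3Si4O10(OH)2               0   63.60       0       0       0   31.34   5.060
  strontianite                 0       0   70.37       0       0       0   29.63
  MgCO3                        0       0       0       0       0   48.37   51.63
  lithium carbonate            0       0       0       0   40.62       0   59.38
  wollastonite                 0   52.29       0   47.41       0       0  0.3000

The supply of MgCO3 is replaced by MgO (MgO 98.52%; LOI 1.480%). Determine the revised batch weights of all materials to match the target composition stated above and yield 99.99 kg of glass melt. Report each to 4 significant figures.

Revised batch per 99.99 kg glass melt:
  Na2SO4: 9.848 kg
  Mg3Si4O10(OH)2: 44.10 kg
  strontianite: 27.89 kg
  MgO: 13.70 kg
  lithium carbonate: 11.76 kg
  wollastonite: 15.97 kg
Total batch = 123.3 kg; LOI loss = 23.28 kg

The whole derivation holds full float precision from start to finish — mid-chain values are shown rounded to four significant digits across the worked steps — each reported result takes exactly one rounding. All derived quantities, which include ignition loss, the yield, glass mass, the totals, six oxide percentages, are computed at full precision, exactly as shown in the question or the answer, starting from the weights at 99.99 kg of glass.
Per-oxide target masses for 99.99 kg glass melt:
  Na2O: 4.302% × 99.99 = 4.302 kg
  SiO2: 36.40% × 99.99 = 36.40 kg
  SrO: 19.63% × 99.99 = 19.63 kg
  CaO: 7.572% × 99.99 = 7.571 kg
  Li2O: 4.777% × 99.99 = 4.777 kg
  MgO: 27.32% × 99.99 = 27.32 kg
A balance pass over the oxides, on the weights just shown, per the basis as stated (summed amounts equal target values exact up to rounding of places):
  Na2O: 9.848·0.4368 = 4.302 kg (target 4.302 kg)
  SiO2: 44.10·0.6360 + 15.97·0.5229 = 36.40 kg (target 36.40 kg)
  SrO: 27.89·0.7037 = 19.63 kg (target 19.63 kg)
  CaO: 15.97·0.4741 = 7.571 kg (target 7.571 kg)
  Li2O: 11.76·0.4062 = 4.777 kg (target 4.777 kg)
  MgO: 44.10·0.3134 + 13.70·0.9852 = 27.32 kg (target 27.32 kg)
Glass-mass bookkeeping: the batch minus its LOI: 99.99 kg (the targets, summed, come to 99.99 kg; stated basis 99.99 kg — any gap is answer rounding).
Summing the batch: Σ batch = 123.3 kg; LOI loss = Σ batch·LOI = 23.28 kg; glass ÷ batch gives a yield of 81.12%.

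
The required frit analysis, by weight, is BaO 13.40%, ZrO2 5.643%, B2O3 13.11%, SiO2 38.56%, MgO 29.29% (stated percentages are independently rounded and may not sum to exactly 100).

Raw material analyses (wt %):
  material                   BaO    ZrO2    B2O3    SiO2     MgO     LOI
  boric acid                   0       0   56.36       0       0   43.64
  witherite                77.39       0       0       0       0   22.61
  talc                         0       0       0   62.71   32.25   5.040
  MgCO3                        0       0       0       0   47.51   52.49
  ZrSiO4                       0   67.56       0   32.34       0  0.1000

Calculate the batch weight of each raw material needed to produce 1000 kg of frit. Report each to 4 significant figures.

Working values are shown, with 4-significant-figure rounding, alongside each step. Exact precision is kept from start to finish. Each reported value undergoes a single rounding — all derived quantities (yield, the five compositions, glass mass, LOI, totals) are recomputed from the weighed amounts for 1000 kg of glass in full precision, exactly as printed in problem or answer.
Target masses of each oxide per 1000 kg frit:
  BaO: 13.40% × 1000 = 134.0 kg
  ZrO2: 5.643% × 1000 = 56.43 kg
  B2O3: 13.11% × 1000 = 131.1 kg
  SiO2: 38.56% × 1000 = 385.6 kg
  MgO: 29.29% × 1000 = 292.9 kg
Checking each oxide sum per the reported batch figures, under the basis named above (target by target, the sums agree exact up to rounding of places):
  BaO: 173.1·0.7739 = 134.0 kg (target 134.0 kg)
  ZrO2: 83.53·0.6756 = 56.43 kg (target 56.43 kg)
  B2O3: 232.6·0.5636 = 131.1 kg (target 131.1 kg)
  SiO2: 571.8·0.6271 + 83.53·0.3234 = 385.6 kg (target 385.6 kg)
  MgO: 571.8·0.3225 + 228.3·0.4751 = 292.9 kg (target 292.9 kg)
Consistency of the glass mass: whole batch net of LOI = 999.9 kg (per-oxide target masses sum to 1000 kg; against the stated basis, 1000 kg — gaps are rounding artifacts).
Total batch = Σ batch = 1289 kg; LOI removed, Σ of batch·LOI: 289.4 kg; the yield ratio, glass ÷ batch: 77.56%.

Batch per 1000 kg frit:
  boric acid: 232.6 kg
  witherite: 173.1 kg
  talc: 571.8 kg
  MgCO3: 228.3 kg
  ZrSiO4: 83.53 kg
Total batch = 1289 kg; LOI loss = 289.4 kg; yield = 77.56%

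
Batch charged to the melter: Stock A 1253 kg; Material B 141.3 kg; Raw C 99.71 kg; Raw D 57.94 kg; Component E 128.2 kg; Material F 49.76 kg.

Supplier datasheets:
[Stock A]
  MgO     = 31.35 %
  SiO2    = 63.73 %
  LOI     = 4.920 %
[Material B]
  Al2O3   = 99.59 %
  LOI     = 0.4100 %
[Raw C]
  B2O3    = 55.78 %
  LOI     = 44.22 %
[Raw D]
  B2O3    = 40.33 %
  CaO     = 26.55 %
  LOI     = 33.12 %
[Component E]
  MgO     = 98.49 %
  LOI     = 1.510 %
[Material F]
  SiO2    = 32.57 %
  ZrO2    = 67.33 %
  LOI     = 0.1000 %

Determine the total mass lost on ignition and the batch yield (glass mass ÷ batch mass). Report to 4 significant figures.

Every computation carries exact precision from start to finish — the intermediate values are displayed (rounded to 4 significant digits) when written out. A single rounding finalizes every reported number. Derived quantities, which include net glass mass, yield, ignition loss, six oxide percentages, totals, are carried in full float precision, as quoted within problem or answer, using the weight values per 1602 kg of glass.
Loss on ignition, line by line:
  Stock A: 1253 × 0.04920 = 61.65 kg
  Material B: 141.3 × 0.004100 = 0.5793 kg
  Raw C: 99.71 × 0.4422 = 44.09 kg
  Raw D: 57.94 × 0.3312 = 19.19 kg
  Component E: 128.2 × 0.01510 = 1.936 kg
  Material F: 49.76 × 0.001000 = 0.04976 kg
Total LOI = 127.5 kg
Glass = batch − LOI = 1730 − 127.5 = 1602 kg

LOI loss = 127.5 kg; glass = 1602 kg; yield = 92.63%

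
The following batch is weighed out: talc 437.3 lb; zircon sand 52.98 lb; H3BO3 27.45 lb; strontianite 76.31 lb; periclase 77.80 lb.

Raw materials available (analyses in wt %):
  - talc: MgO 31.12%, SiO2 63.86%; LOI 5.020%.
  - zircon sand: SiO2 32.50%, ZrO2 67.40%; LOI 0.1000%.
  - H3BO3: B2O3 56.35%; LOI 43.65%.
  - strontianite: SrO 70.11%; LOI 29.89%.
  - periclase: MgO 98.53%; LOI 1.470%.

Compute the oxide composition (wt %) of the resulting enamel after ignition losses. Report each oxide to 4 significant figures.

Every computation maintains exact precision at all times; mid-chain values appear (rounded to 4 significant figures) as written; every reported value takes exactly one rounding — derived quantities (the yield, ignition loss, the totals, glass mass, five oxide percentages) are carried in full precision from the batch weights on 613.9 lb of glass exactly as shown in question or answer.
Oxide-by-oxide delivered mass:
  B2O3: 27.45·0.5635 = 15.47 lb
  MgO: 437.3·0.3112 + 77.80·0.9853 = 212.7 lb
  SiO2: 437.3·0.6386 + 52.98·0.3250 = 296.5 lb
  SrO: 76.31·0.7011 = 53.50 lb
  ZrO2: 52.98·0.6740 = 35.71 lb
LOI: 437.3·0.05020 + 52.98·0.001000 + 27.45·0.4365 + 76.31·0.2989 + 77.80·0.01470 = 57.94 lb
Glass = total batch minus LOI = 671.8 − 57.94 = 613.9 lb (= Σ oxide masses)
percent by weight: oxide/glass ×100

Glass mass = 613.9 lb (batch 671.8 − LOI 57.94).
Composition: B2O3 2.520%, MgO 34.65%, SiO2 48.29%, SrO 8.715%, ZrO2 5.817%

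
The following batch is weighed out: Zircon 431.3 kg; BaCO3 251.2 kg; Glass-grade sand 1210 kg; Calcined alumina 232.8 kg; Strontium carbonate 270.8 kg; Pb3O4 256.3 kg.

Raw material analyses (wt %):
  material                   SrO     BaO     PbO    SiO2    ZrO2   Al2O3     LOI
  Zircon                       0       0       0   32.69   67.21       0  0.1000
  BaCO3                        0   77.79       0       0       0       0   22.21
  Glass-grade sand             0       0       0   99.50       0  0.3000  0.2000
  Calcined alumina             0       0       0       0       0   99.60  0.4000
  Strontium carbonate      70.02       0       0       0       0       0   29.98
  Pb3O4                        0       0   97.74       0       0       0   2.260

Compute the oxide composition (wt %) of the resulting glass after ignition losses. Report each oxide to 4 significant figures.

Glass mass = 2506 kg (batch 2652 − LOI 146.6).
Composition: SrO 7.567%, BaO 7.798%, PbO 9.997%, SiO2 53.67%, ZrO2 11.57%, Al2O3 9.398%

The whole derivation keeps full precision throughout. Intermediates appear rounded to 4 significant digits — every reported figure receives exactly one rounding. All derived quantities (yield, glass mass, ignition loss, the six compositions, totals) are rebuilt in full precision starting from the weights at 2506 kg of glass as given in either problem or answer.
Oxide masses out of the charge:
  SrO: 270.8·0.7002 = 189.6 kg
  BaO: 251.2·0.7779 = 195.4 kg
  PbO: 256.3·0.9774 = 250.5 kg
  SiO2: 431.3·0.3269 + 1210·0.9950 = 1345 kg
  ZrO2: 431.3·0.6721 = 289.9 kg
  Al2O3: 1210·0.003000 + 232.8·0.9960 = 235.5 kg
LOI: 431.3·0.001000 + 251.2·0.2221 + 1210·0.002000 + 232.8·0.004000 + 270.8·0.2998 + 256.3·0.02260 = 146.6 kg
The glass mass, total less LOI, = 2652 − 146.6 = 2506 kg (consistent with Σ oxide mass)
percent by weight: oxide/glass ×100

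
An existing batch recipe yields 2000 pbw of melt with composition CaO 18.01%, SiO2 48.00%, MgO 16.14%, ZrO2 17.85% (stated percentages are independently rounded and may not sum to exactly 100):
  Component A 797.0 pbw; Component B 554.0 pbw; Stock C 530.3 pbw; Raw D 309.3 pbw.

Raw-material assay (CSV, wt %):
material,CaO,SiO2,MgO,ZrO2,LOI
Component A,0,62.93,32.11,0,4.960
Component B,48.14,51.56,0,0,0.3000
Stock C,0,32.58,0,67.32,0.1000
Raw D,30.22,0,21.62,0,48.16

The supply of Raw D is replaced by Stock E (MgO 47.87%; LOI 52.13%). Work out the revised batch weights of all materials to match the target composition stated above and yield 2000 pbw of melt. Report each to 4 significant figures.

All internal work runs at exact precision from start to finish. Rounding to 4 significant digits extends to every in-between result as shown — a single rounding produces every reported value. Derived quantities, which include totals, four oxide percentages, yield, LOI, net glass mass, are recomputed in full precision, as written in problem or answer, starting from the weights on 2000 pbw of glass.
Target oxide masses per 2000 pbw melt:
  CaO: 18.01% × 2000 = 360.2 pbw
  SiO2: 48.00% × 2000 = 960.0 pbw
  MgO: 16.14% × 2000 = 322.8 pbw
  ZrO2: 17.85% × 2000 = 357.0 pbw
Per-oxide balance check from the weights as reported, against the basis in use (sums match the target masses net of answer rounding effects):
  CaO: 748.2·0.4814 = 360.2 pbw (target 360.2 pbw)
  SiO2: 637.9·0.6293 + 748.2·0.5156 + 530.3·0.3258 = 960.0 pbw (target 960.0 pbw)
  MgO: 637.9·0.3211 + 246.4·0.4787 = 322.8 pbw (target 322.8 pbw)
  ZrO2: 530.3·0.6732 = 357.0 pbw (target 357.0 pbw)
Glass mass check: net batch after ignition = 2000 pbw (the Σ of target masses is 2000 pbw; with the basis standing at 2000 pbw — gaps are rounding artifacts).
Batch grand total — Σ batch = 2163 pbw; LOI removed, Σ of batch·LOI: 162.9 pbw; yield: glass divided by total = 92.47%.

Revised batch per 2000 pbw melt:
  Component A: 637.9 pbw
  Component B: 748.2 pbw
  Stock C: 530.3 pbw
  Stock E: 246.4 pbw
Total batch = 2163 pbw; LOI loss = 162.9 pbw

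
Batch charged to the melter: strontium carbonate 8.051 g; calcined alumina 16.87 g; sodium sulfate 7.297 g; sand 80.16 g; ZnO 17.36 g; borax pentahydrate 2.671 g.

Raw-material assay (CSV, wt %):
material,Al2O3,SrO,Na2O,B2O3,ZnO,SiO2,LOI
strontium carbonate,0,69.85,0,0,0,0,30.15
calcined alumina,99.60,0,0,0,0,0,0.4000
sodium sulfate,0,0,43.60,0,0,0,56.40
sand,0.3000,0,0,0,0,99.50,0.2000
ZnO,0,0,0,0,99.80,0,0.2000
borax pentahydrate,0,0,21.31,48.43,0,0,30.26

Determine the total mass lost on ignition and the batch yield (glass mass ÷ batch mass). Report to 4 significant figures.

In-progress results are displayed rounded off to 4 significant figures when written out. Every computation carries exact precision at all times — every reported value takes just one rounding — derived quantities are computed at full float precision (glass mass, LOI, the totals, the six compositions, yield) starting from the weights on 124.8 g of glass, as quoted within the problem or the answer.
Each material's LOI contribution:
  strontium carbonate: 8.051 × 0.3015 = 2.427 g
  calcined alumina: 16.87 × 0.004000 = 0.06748 g
  sodium sulfate: 7.297 × 0.5640 = 4.116 g
  sand: 80.16 × 0.002000 = 0.1603 g
  ZnO: 17.36 × 0.002000 = 0.03472 g
  borax pentahydrate: 2.671 × 0.3026 = 0.8082 g
Total LOI = 7.614 g
Glass = batch − LOI = 132.4 − 7.614 = 124.8 g

LOI loss = 7.614 g; glass = 124.8 g; yield = 94.25%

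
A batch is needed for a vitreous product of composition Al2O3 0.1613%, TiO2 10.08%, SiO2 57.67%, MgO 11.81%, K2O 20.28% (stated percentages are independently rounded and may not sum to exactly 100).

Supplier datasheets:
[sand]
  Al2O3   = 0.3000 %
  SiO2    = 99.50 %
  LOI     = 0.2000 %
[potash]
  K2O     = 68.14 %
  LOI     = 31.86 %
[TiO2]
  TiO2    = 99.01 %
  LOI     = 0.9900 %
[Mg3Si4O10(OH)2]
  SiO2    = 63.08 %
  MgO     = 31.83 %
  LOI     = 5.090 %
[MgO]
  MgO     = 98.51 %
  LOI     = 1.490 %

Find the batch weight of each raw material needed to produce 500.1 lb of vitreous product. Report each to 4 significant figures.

Working values are displayed, rounded to 4 significant figures, on the page — all arithmetic holds full float precision all the way through. Each reported figure undergoes a single rounding — all derived quantities, which include the yield, the five compositions, net glass mass, the totals, LOI, are recomputed at exact precision, precisely as stated by problem or answer, from the batch weights on 500.1 lb of glass.
Per-oxide target masses for 500.1 lb vitreous product:
  Al2O3: 0.1613% × 500.1 = 0.8067 lb
  TiO2: 10.08% × 500.1 = 50.41 lb
  SiO2: 57.67% × 500.1 = 288.4 lb
  MgO: 11.81% × 500.1 = 59.06 lb
  K2O: 20.28% × 500.1 = 101.4 lb
Per-oxide balance check from the weights as reported, against the basis in use (each sum matches its target mass exact up to rounding of places):
  Al2O3: 268.9·0.003000 = 0.8067 lb (target 0.8067 lb)
  TiO2: 50.91·0.9901 = 50.41 lb (target 50.41 lb)
  SiO2: 268.9·0.9950 + 33.08·0.6308 = 288.4 lb (target 288.4 lb)
  MgO: 33.08·0.3183 + 49.27·0.9851 = 59.07 lb (target 59.06 lb)
  K2O: 148.8·0.6814 = 101.4 lb (target 101.4 lb)
Consistency of the glass mass: the batch minus its LOI: 500.1 lb (per-oxide target masses sum to 500.1 lb; the stated basis being 500.1 lb — any gap is answer rounding).
Batch grand total — Σ batch = 551.0 lb; the LOI term Σ batch·LOI equals 50.87 lb; yield: glass divided by total = 90.77%.

Batch per 500.1 lb vitreous product:
  sand: 268.9 lb
  potash: 148.8 lb
  TiO2: 50.91 lb
  Mg3Si4O10(OH)2: 33.08 lb
  MgO: 49.27 lb
Total batch = 551.0 lb; LOI loss = 50.87 lb; yield = 90.77%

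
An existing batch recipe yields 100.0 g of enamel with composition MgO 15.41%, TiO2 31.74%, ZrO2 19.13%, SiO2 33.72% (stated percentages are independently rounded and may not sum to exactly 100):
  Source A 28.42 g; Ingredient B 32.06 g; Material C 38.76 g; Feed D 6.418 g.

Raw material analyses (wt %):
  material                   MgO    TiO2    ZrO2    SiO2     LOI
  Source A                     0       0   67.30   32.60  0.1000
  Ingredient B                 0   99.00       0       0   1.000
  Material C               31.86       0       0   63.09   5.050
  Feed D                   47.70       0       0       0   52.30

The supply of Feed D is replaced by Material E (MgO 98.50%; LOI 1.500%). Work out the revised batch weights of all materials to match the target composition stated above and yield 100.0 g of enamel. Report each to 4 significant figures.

Values along the way are printed, with 4-significant-digit rounding, in the printout — each numeric step holds full precision at each step. Each reported number is rounded just once; all derived quantities are rebuilt in exact precision (net glass mass, yield, the four compositions, LOI, the totals) using the weight values for 100.0 g of glass as written in question or answer.
Oxide mass targets, per 100.0 g enamel:
  MgO: 15.41% × 100.0 = 15.41 g
  TiO2: 31.74% × 100.0 = 31.74 g
  ZrO2: 19.13% × 100.0 = 19.13 g
  SiO2: 33.72% × 100.0 = 33.72 g
Per-oxide balance check applying the batch weights above, under the basis named above (each sum matches its target mass up to rounding of the answer):
  MgO: 38.76·0.3186 + 3.108·0.9850 = 15.41 g (target 15.41 g)
  TiO2: 32.06·0.9900 = 31.74 g (target 31.74 g)
  ZrO2: 28.42·0.6730 = 19.13 g (target 19.13 g)
  SiO2: 28.42·0.3260 + 38.76·0.6309 = 33.72 g (target 33.72 g)
Glass mass check: total batch − LOI = 99.99 g (oxide target masses add up to 100.0 g; against the stated basis, 100.0 g — any gap is answer rounding).
Adding the batch up: Σ batch = 102.3 g; LOI loss = Σ batch·LOI = 2.353 g; the yield ratio, glass ÷ batch: 97.70%.

Revised batch per 100.0 g enamel:
  Source A: 28.42 g
  Ingredient B: 32.06 g
  Material C: 38.76 g
  Material E: 3.108 g
Total batch = 102.3 g; LOI loss = 2.353 g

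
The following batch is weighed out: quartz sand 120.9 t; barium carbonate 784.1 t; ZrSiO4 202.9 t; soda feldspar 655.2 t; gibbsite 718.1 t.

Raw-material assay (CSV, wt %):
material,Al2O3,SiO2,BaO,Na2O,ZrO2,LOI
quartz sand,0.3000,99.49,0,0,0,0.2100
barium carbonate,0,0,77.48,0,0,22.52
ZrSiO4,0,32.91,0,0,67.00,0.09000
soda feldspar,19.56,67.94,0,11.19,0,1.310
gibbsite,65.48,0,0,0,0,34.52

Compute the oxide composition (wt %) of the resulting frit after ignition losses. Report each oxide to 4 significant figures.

Glass mass = 2048 t (batch 2481 − LOI 433.5).
Composition: Al2O3 29.24%, SiO2 30.87%, BaO 29.67%, Na2O 3.580%, ZrO2 6.639%

The working math maintains full float precision through every step; in-progress results appear with 4-significant-digit rounding across the worked steps; each reported number is rounded a single time; the derived quantities (five oxide percentages, LOI, the yield, totals, net glass mass) are rebuilt at full precision starting from the weights on 2048 t of glass as given in question or answer.
Oxide-by-oxide delivered mass:
  Al2O3: 120.9·0.003000 + 655.2·0.1956 + 718.1·0.6548 = 598.7 t
  SiO2: 120.9·0.9949 + 202.9·0.3291 + 655.2·0.6794 = 632.2 t
  BaO: 784.1·0.7748 = 607.5 t
  Na2O: 655.2·0.1119 = 73.32 t
  ZrO2: 202.9·0.6700 = 135.9 t
LOI: 120.9·0.002100 + 784.1·0.2252 + 202.9·9.000e-04 + 655.2·0.01310 + 718.1·0.3452 = 433.5 t
Resulting glass, batch − LOI: 2481 − 433.5 = 2048 t (matching Σ of the oxides)
oxide / glass × 100 gives the wt %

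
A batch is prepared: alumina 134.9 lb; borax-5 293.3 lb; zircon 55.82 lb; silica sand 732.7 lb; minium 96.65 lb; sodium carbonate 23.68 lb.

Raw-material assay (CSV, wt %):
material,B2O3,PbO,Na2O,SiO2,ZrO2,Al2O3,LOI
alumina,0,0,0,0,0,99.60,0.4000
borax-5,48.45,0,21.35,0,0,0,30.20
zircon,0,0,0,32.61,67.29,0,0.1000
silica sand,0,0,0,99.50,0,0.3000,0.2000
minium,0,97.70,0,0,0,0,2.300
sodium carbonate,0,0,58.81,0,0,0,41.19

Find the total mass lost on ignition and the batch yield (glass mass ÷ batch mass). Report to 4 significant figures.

All internal work holds full float precision at each step. In-progress results are printed, rounded to four significant figures, within the worked lines — exactly one rounding is applied to every reported result. Derived quantities, including glass mass, six oxide percentages, totals, the yield, ignition loss, are computed from the batch weights at 1234 lb of glass in full precision as they appear in the question or the answer.
Material-by-material LOI:
  alumina: 134.9 × 0.004000 = 0.5396 lb
  borax-5: 293.3 × 0.3020 = 88.58 lb
  zircon: 55.82 × 0.001000 = 0.05582 lb
  silica sand: 732.7 × 0.002000 = 1.465 lb
  minium: 96.65 × 0.02300 = 2.223 lb
  sodium carbonate: 23.68 × 0.4119 = 9.754 lb
Total LOI = 102.6 lb
Glass = batch − LOI = 1337 − 102.6 = 1234 lb

LOI loss = 102.6 lb; glass = 1234 lb; yield = 92.33%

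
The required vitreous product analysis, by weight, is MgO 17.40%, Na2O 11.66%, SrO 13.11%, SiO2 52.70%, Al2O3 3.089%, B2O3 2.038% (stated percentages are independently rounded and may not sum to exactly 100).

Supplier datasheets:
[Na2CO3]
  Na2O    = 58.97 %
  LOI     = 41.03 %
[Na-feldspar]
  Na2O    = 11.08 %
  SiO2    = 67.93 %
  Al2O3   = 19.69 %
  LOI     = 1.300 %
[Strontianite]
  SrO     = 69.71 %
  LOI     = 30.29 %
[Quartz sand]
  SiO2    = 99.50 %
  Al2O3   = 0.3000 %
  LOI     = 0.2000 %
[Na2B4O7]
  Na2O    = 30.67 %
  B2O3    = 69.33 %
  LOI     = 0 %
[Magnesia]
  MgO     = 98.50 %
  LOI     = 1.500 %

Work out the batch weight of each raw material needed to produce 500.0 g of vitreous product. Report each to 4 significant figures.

Batch per 500.0 g vitreous product:
  Na2CO3: 77.09 g
  Na-feldspar: 75.19 g
  Strontianite: 94.03 g
  Quartz sand: 213.5 g
  Na2B4O7: 14.70 g
  Magnesia: 88.32 g
Total batch = 562.8 g; LOI loss = 62.84 g; yield = 88.83%

Mid-chain values are shown (rounded to 4 significant digits) between the steps; all arithmetic runs at full precision at every stage; exactly one rounding is applied to every reported figure. All derived quantities are re-derived starting from the weights at 500.0 g of glass at full float precision (glass mass, the six compositions, the yield, ignition loss, totals) as set out in the question or the answer.
Per-oxide target masses for 500.0 g vitreous product:
  MgO: 17.40% × 500.0 = 87.00 g
  Na2O: 11.66% × 500.0 = 58.30 g
  SrO: 13.11% × 500.0 = 65.55 g
  SiO2: 52.70% × 500.0 = 263.5 g
  Al2O3: 3.089% × 500.0 = 15.44 g
  B2O3: 2.038% × 500.0 = 10.19 g
Sums-versus-targets review working from each reported weight, versus the basis set out (summed amounts equal target values modulo rounding of the values):
  MgO: 88.32·0.9850 = 87.00 g (target 87.00 g)
  Na2O: 77.09·0.5897 + 75.19·0.1108 + 14.70·0.3067 = 58.30 g (target 58.30 g)
  SrO: 94.03·0.6971 = 65.55 g (target 65.55 g)
  SiO2: 75.19·0.6793 + 213.5·0.9950 = 263.5 g (target 263.5 g)
  Al2O3: 75.19·0.1969 + 213.5·0.003000 = 15.45 g (target 15.44 g)
  B2O3: 14.70·0.6933 = 10.19 g (target 10.19 g)
Mass balance on the glass: Σ batch − LOI loss = 500.0 g (targets for the oxides total 500.0 g; with the basis standing at 500.0 g — differing by rounding only).
Batch total: Σ batch = 562.8 g; LOI removed, Σ of batch·LOI: 62.84 g; glass ÷ batch gives a yield of 88.83%.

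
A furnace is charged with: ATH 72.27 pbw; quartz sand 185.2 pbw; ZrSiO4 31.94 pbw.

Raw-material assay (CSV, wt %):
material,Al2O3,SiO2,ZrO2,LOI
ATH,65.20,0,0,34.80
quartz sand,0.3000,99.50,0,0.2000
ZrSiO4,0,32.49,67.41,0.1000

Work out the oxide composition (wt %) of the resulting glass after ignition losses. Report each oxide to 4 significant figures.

Glass mass = 263.9 pbw (batch 289.4 − LOI 25.55).
Composition: Al2O3 18.07%, SiO2 73.77%, ZrO2 8.160%

In-progress results are shown rounded off to 4 significant digits across the worked steps — all internal work runs at full precision throughout — each reported value is rounded exactly once — the derived quantities are rebuilt from the batch weights at 263.9 pbw of glass at full float precision (totals, glass mass, the three compositions, LOI, yield) precisely as stated by question or answer.
Per-oxide mass from batch:
  Al2O3: 72.27·0.6520 + 185.2·0.003000 = 47.68 pbw
  SiO2: 185.2·0.9950 + 31.94·0.3249 = 194.7 pbw
  ZrO2: 31.94·0.6741 = 21.53 pbw
LOI: 72.27·0.3480 + 185.2·0.002000 + 31.94·0.001000 = 25.55 pbw
batch − LOI leaves glass = 289.4 − 25.55 = 263.9 pbw (the oxide masses sum to this)
each wt % is 100 × oxide ÷ glass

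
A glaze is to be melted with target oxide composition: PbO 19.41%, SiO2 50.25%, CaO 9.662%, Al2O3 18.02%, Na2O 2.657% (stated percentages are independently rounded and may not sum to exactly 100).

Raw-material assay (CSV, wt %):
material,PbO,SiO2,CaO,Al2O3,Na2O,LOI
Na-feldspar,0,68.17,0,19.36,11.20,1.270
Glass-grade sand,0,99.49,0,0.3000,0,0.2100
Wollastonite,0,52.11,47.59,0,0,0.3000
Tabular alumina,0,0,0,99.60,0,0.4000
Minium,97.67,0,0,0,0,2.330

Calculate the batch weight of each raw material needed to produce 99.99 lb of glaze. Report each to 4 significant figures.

Batch per 99.99 lb glaze:
  Na-feldspar: 23.72 lb
  Glass-grade sand: 23.62 lb
  Wollastonite: 20.30 lb
  Tabular alumina: 13.41 lb
  Minium: 19.87 lb
Total batch = 100.9 lb; LOI loss = 0.9284 lb; yield = 99.08%

All internal work maintains exact precision from start to finish — the intermediate values are displayed (rounded to four significant digits) on the page. Each reported number takes a single rounding — all derived quantities are re-derived starting from the weights on 99.99 lb of glass in full precision (net glass mass, five oxide percentages, totals, LOI, the yield) exactly as printed in the question or the answer.
Oxide-by-oxide targets in 99.99 lb glaze:
  PbO: 19.41% × 99.99 = 19.41 lb
  SiO2: 50.25% × 99.99 = 50.24 lb
  CaO: 9.662% × 99.99 = 9.661 lb
  Al2O3: 18.02% × 99.99 = 18.02 lb
  Na2O: 2.657% × 99.99 = 2.657 lb
A balance pass over the oxides, per the reported batch figures, on the stated basis (sum by sum, the targets are met given rounding of the digits):
  PbO: 19.87·0.9767 = 19.41 lb (target 19.41 lb)
  SiO2: 23.72·0.6817 + 23.62·0.9949 + 20.30·0.5211 = 50.25 lb (target 50.24 lb)
  CaO: 20.30·0.4759 = 9.661 lb (target 9.661 lb)
  Al2O3: 23.72·0.1936 + 23.62·0.003000 + 13.41·0.9960 = 18.02 lb (target 18.02 lb)
  Na2O: 23.72·0.1120 = 2.657 lb (target 2.657 lb)
Glass-mass bookkeeping: batch Σ − ignition loss = 99.99 lb (per-oxide target masses sum to 99.99 lb; with the basis standing at 99.99 lb — gaps are rounding artifacts).
Summing the batch: Σ batch = 100.9 lb; the LOI term Σ batch·LOI equals 0.9284 lb; yield: glass divided by total = 99.08%.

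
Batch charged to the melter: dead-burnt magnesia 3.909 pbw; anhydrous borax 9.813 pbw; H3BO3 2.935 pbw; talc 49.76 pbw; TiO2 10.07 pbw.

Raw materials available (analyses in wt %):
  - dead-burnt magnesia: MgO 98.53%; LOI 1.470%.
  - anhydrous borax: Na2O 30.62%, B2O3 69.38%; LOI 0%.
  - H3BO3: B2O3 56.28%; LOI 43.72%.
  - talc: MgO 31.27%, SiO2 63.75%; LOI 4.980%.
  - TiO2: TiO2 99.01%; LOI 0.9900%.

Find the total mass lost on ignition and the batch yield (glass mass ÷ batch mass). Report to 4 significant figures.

Working values are displayed with 4-significant-figure rounding alongside each step. Every computation maintains exact precision from start to finish. Each reported value undergoes a single rounding; the derived quantities (net glass mass, the yield, totals, the five compositions, ignition loss) are carried using the weight values on 72.57 pbw of glass at exact precision, exactly as shown in the question or the answer.
Loss on ignition, line by line:
  dead-burnt magnesia: 3.909 × 0.01470 = 0.05746 pbw
  anhydrous borax: 9.813 × 0 = 0 pbw
  H3BO3: 2.935 × 0.4372 = 1.283 pbw
  talc: 49.76 × 0.04980 = 2.478 pbw
  TiO2: 10.07 × 0.009900 = 0.09969 pbw
Total LOI = 3.918 pbw
Glass = batch − LOI = 76.49 − 3.918 = 72.57 pbw

LOI loss = 3.918 pbw; glass = 72.57 pbw; yield = 94.88%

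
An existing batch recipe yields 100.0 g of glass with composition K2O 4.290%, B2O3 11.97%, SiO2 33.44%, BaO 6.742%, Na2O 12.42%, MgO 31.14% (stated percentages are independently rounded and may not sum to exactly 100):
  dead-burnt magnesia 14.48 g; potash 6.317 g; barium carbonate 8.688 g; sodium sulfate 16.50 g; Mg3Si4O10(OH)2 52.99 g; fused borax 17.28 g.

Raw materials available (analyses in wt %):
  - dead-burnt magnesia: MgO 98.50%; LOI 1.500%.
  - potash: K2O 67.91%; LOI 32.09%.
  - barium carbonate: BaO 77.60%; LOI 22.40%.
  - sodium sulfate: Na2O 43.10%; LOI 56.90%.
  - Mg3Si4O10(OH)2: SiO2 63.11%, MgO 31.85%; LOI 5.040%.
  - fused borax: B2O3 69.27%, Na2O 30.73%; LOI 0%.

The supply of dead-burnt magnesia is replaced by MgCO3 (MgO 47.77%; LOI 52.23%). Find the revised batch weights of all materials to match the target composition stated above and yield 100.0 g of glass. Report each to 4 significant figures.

Revised batch per 100.0 g glass:
  MgCO3: 29.86 g
  potash: 6.317 g
  barium carbonate: 8.688 g
  sodium sulfate: 16.50 g
  Mg3Si4O10(OH)2: 52.99 g
  fused borax: 17.28 g
Total batch = 131.6 g; LOI loss = 31.63 g

All internal work carries exact precision end to end. Intermediates are printed, rounded to 4 significant digits, between the steps. A single rounding produces each reported value — all derived quantities, including the yield, totals, the six compositions, LOI, net glass mass, are re-derived starting from the weights at 100.0 g of glass in full float precision as written in question or answer.
Target masses of each oxide per 100.0 g glass:
  K2O: 4.290% × 100.0 = 4.290 g
  B2O3: 11.97% × 100.0 = 11.97 g
  SiO2: 33.44% × 100.0 = 33.44 g
  BaO: 6.742% × 100.0 = 6.742 g
  Na2O: 12.42% × 100.0 = 12.42 g
  MgO: 31.14% × 100.0 = 31.14 g
Checking each oxide sum from the weights as reported, for the quoted basis mass (delivered sums recover each target inside rounding margins):
  K2O: 6.317·0.6791 = 4.290 g (target 4.290 g)
  B2O3: 17.28·0.6927 = 11.97 g (target 11.97 g)
  SiO2: 52.99·0.6311 = 33.44 g (target 33.44 g)
  BaO: 8.688·0.7760 = 6.742 g (target 6.742 g)
  Na2O: 16.50·0.4310 + 17.28·0.3073 = 12.42 g (target 12.42 g)
  MgO: 29.86·0.4777 + 52.99·0.3185 = 31.14 g (target 31.14 g)
Glass-mass closure: batch Σ − ignition loss = 100.0 g (summing oxide targets gives 100.0 g; versus the stated basis of 100.0 g — a pure rounding effect).
Total batch = Σ batch = 131.6 g; ignition loss, Σ(batch × LOI) = 31.63 g; as yield: glass ÷ batch → 75.97%.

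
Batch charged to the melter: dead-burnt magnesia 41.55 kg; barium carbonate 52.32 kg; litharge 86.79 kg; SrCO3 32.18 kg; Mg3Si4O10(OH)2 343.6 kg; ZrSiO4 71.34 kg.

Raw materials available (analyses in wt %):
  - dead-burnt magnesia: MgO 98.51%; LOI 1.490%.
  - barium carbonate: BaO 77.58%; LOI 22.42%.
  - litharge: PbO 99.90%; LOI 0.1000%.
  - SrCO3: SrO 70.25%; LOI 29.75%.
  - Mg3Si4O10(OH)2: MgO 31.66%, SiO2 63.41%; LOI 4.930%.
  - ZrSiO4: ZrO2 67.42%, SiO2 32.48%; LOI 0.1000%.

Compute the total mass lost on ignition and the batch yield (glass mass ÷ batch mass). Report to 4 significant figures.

LOI loss = 39.02 kg; glass = 588.8 kg; yield = 93.78%

Intermediates are displayed with 4-significant-digit rounding as written. Every computation keeps exact precision throughout. Each reported figure takes a single rounding; derived quantities (the six compositions, yield, ignition loss, net glass mass, totals) are rebuilt in full float precision from the batch weights for 588.8 kg of glass as they appear in either problem or answer.
Material-by-material LOI:
  dead-burnt magnesia: 41.55 × 0.01490 = 0.6191 kg
  barium carbonate: 52.32 × 0.2242 = 11.73 kg
  litharge: 86.79 × 0.001000 = 0.08679 kg
  SrCO3: 32.18 × 0.2975 = 9.574 kg
  Mg3Si4O10(OH)2: 343.6 × 0.04930 = 16.94 kg
  ZrSiO4: 71.34 × 0.001000 = 0.07134 kg
Total LOI = 39.02 kg
Glass = batch − LOI = 627.8 − 39.02 = 588.8 kg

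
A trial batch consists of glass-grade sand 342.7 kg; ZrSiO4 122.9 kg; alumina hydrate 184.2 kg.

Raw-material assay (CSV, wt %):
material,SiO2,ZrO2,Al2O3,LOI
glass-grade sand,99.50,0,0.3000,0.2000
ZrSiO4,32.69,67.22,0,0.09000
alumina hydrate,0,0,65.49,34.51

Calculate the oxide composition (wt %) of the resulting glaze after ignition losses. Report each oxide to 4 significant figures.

Glass mass = 585.4 kg (batch 649.8 − LOI 64.36).
Composition: SiO2 65.11%, ZrO2 14.11%, Al2O3 20.78%

Rounding to four significant figures applies to every in-between result as shown; the whole derivation holds full precision at every stage — a single rounding completes each reported result. All derived quantities are recomputed from the weighed amounts on 585.4 kg of glass in full float precision (the totals, net glass mass, three oxide percentages, LOI, yield) as set out in the problem or the answer.
Oxide masses out of the charge:
  SiO2: 342.7·0.9950 + 122.9·0.3269 = 381.2 kg
  ZrO2: 122.9·0.6722 = 82.61 kg
  Al2O3: 342.7·0.003000 + 184.2·0.6549 = 121.7 kg
LOI: 342.7·0.002000 + 122.9·9.000e-04 + 184.2·0.3451 = 64.36 kg
Net of LOI, the glass mass = 649.8 − 64.36 = 585.4 kg (= the summed oxide contributions)
wt % = oxide mass / glass mass × 100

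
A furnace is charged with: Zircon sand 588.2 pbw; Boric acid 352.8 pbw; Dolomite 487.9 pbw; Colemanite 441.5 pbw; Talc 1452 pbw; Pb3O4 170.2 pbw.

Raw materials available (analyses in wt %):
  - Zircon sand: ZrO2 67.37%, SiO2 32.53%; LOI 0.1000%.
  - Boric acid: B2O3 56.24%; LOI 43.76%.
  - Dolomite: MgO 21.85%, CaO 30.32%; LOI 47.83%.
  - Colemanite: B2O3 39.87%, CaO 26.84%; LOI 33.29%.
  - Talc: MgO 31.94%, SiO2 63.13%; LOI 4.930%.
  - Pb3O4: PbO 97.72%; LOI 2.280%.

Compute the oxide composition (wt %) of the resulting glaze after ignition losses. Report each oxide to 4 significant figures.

Each numeric step holds exact precision in every operation — intermediates are shown, with 4-significant-digit rounding, in the printout; exactly one rounding goes into every reported value; derived quantities (totals, ignition loss, yield, net glass mass, the six compositions) are computed from the batch weights on 2882 pbw of glass at exact precision, precisely as stated by the question or the answer.
Oxide masses out of the charge:
  ZrO2: 588.2·0.6737 = 396.3 pbw
  PbO: 170.2·0.9772 = 166.3 pbw
  MgO: 487.9·0.2185 + 1452·0.3194 = 570.4 pbw
  B2O3: 352.8·0.5624 + 441.5·0.3987 = 374.4 pbw
  CaO: 487.9·0.3032 + 441.5·0.2684 = 266.4 pbw
  SiO2: 588.2·0.3253 + 1452·0.6313 = 1108 pbw
LOI: 588.2·0.001000 + 352.8·0.4376 + 487.9·0.4783 + 441.5·0.3329 + 1452·0.04930 + 170.2·0.02280 = 610.8 pbw
Net of LOI, the glass mass = 3493 − 610.8 = 2882 pbw (the oxide masses sum to this)
each oxide over glass, ×100, is wt %

Glass mass = 2882 pbw (batch 3493 − LOI 610.8).
Composition: ZrO2 13.75%, PbO 5.771%, MgO 19.79%, B2O3 12.99%, CaO 9.245%, SiO2 38.45%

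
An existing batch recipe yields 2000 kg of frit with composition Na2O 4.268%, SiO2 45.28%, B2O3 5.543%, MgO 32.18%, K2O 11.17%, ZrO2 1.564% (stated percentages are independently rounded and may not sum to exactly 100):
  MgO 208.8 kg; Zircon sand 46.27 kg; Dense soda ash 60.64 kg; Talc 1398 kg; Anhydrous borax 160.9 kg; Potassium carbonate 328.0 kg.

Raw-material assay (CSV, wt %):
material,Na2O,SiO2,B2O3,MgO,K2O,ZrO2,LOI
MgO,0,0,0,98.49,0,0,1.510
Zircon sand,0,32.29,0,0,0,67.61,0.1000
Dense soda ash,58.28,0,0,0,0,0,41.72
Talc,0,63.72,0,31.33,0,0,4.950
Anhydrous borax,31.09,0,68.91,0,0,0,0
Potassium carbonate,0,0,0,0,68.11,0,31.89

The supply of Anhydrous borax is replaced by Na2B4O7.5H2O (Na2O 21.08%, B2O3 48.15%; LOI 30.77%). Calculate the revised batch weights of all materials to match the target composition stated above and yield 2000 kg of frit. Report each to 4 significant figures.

Revised batch per 2000 kg frit:
  MgO: 208.8 kg
  Zircon sand: 46.27 kg
  Dense soda ash: 63.19 kg
  Talc: 1398 kg
  Na2B4O7.5H2O: 230.2 kg
  Potassium carbonate: 328.0 kg
Total batch = 2274 kg; LOI loss = 274.2 kg

The intermediate values appear with 4-significant-figure rounding when written out; all arithmetic holds full precision in every operation; each reported number is rounded just once; the derived quantities (net glass mass, the yield, totals, six oxide percentages, LOI) are rebuilt in full precision from the weighed amounts for 2000 kg of glass as they appear in the problem or the answer.
Target oxide masses per 2000 kg frit:
  Na2O: 4.268% × 2000 = 85.36 kg
  SiO2: 45.28% × 2000 = 905.6 kg
  B2O3: 5.543% × 2000 = 110.9 kg
  MgO: 32.18% × 2000 = 643.6 kg
  K2O: 11.17% × 2000 = 223.4 kg
  ZrO2: 1.564% × 2000 = 31.28 kg
Mass-balance tally per oxide given the weights on record, under the basis named above (target by target, the sums agree up to rounding of the answer):
  Na2O: 63.19·0.5828 + 230.2·0.2108 = 85.35 kg (target 85.36 kg)
  SiO2: 46.27·0.3229 + 1398·0.6372 = 905.7 kg (target 905.6 kg)
  B2O3: 230.2·0.4815 = 110.8 kg (target 110.9 kg)
  MgO: 208.8·0.9849 + 1398·0.3133 = 643.6 kg (target 643.6 kg)
  K2O: 328.0·0.6811 = 223.4 kg (target 223.4 kg)
  ZrO2: 46.27·0.6761 = 31.28 kg (target 31.28 kg)
The glass-mass cross-check: the batch minus its LOI: 2000 kg (per-oxide target masses sum to 2000 kg; against the stated basis, 2000 kg — differing by rounding only).
Whole-batch sum: Σ batch = 2274 kg; LOI removed, Σ of batch·LOI: 274.2 kg; yield: glass divided by total = 87.94%.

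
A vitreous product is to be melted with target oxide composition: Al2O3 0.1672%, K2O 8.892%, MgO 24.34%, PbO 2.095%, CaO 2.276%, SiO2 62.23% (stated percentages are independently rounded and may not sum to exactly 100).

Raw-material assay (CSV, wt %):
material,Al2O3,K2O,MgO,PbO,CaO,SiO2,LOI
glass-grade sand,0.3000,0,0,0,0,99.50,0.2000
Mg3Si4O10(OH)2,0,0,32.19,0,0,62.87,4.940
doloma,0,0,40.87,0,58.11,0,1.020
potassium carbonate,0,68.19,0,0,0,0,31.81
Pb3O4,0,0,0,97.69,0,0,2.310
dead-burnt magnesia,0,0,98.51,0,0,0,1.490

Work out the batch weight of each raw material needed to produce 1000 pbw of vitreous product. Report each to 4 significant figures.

Each numeric step carries full precision through every step. Values along the way are printed rounded to four significant digits — exactly one rounding goes into each reported result. All derived quantities are carried at exact precision (the totals, ignition loss, net glass mass, yield, six oxide percentages) from the batch weights per 1000 pbw of glass exactly as shown in either problem or answer.
Oxide mass targets, per 1000 pbw vitreous product:
  Al2O3: 0.1672% × 1000 = 1.672 pbw
  K2O: 8.892% × 1000 = 88.92 pbw
  MgO: 24.34% × 1000 = 243.4 pbw
  PbO: 2.095% × 1000 = 20.95 pbw
  CaO: 2.276% × 1000 = 22.76 pbw
  SiO2: 62.23% × 1000 = 622.3 pbw
Balance tally, oxide-wise, using the reported weights, against the basis in use (delivered sums recover each target inside rounding margins):
  Al2O3: 557.3·0.003000 = 1.672 pbw (target 1.672 pbw)
  K2O: 130.4·0.6819 = 88.92 pbw (target 88.92 pbw)
  MgO: 107.8·0.3219 + 39.17·0.4087 + 195.6·0.9851 = 243.4 pbw (target 243.4 pbw)
  PbO: 21.45·0.9769 = 20.95 pbw (target 20.95 pbw)
  CaO: 39.17·0.5811 = 22.76 pbw (target 22.76 pbw)
  SiO2: 557.3·0.9950 + 107.8·0.6287 = 622.3 pbw (target 622.3 pbw)
Auditing the glass mass value: batch total minus LOI = 1000 pbw (the Σ of target masses is 1000 pbw; against the stated basis, 1000 pbw — rounding explains the deltas).
Batch grand total — Σ batch = 1052 pbw; ignition loss, Σ(batch × LOI) = 51.73 pbw; yield, glass over the total, = 95.08%.

Batch per 1000 pbw vitreous product:
  glass-grade sand: 557.3 pbw
  Mg3Si4O10(OH)2: 107.8 pbw
  doloma: 39.17 pbw
  potassium carbonate: 130.4 pbw
  Pb3O4: 21.45 pbw
  dead-burnt magnesia: 195.6 pbw
Total batch = 1052 pbw; LOI loss = 51.73 pbw; yield = 95.08%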